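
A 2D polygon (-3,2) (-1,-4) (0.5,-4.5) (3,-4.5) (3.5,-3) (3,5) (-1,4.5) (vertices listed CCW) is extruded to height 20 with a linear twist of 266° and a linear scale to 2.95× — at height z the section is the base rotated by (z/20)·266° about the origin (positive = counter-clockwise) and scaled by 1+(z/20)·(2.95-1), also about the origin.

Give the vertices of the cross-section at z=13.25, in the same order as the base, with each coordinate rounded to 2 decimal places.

Cross-section at z=13.25: (6.56,-5.03) (2.89,9.00) (-0.46,10.37) (-6.18,10.74) (-7.55,7.39) (-7.62,-10.98) (1.61,-10.44)

t = z/height = 13.25/20 = 0.6625
s = 1 + (scale-1)·z/height = 1 + (2.95-1)·13.25/20 = 2.291875
θ = twist·z/height = 266°·13.25/20 = 176.2250° = 3.075706 rad
cos θ = -0.997830, sin θ = 0.065839 (intermediates below are computed at full precision and shown rounded to 5 d.p.)
v1: (-3,2) → rotate → (2.86181,-2.19318) → ×s → (6.55892,-5.02649) → (6.56,-5.03)
v2: (-1,-4) → rotate → (1.26118,3.92548) → ×s → (2.89048,8.99672) → (2.89,9.00)
v3: (0.5,-4.5) → rotate → (-0.20264,4.52316) → ×s → (-0.46443,10.36651) → (-0.46,10.37)
v4: (3,-4.5) → rotate → (-2.69722,4.68775) → ×s → (-6.18169,10.74374) → (-6.18,10.74)
v5: (3.5,-3) → rotate → (-3.29489,3.22393) → ×s → (-7.55148,7.38883) → (-7.55,7.39)
v6: (3,5) → rotate → (-3.32268,-4.79164) → ×s → (-7.61518,-10.98183) → (-7.62,-10.98)
v7: (-1,4.5) → rotate → (0.70156,-4.55607) → ×s → (1.60788,-10.44195) → (1.61,-10.44)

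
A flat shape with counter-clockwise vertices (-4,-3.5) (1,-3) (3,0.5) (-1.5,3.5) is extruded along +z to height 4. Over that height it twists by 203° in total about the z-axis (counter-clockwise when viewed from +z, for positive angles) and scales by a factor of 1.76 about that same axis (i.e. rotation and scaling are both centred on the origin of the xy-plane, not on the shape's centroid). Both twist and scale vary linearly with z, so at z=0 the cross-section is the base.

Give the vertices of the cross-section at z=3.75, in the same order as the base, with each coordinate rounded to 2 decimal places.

t = z/height = 3.75/4 = 0.9375
s = 1 + (scale-1)·z/height = 1 + (1.76-1)·3.75/4 = 1.712500
θ = twist·z/height = 203°·3.75/4 = 190.3125° = 3.321580 rad
cos θ = -0.983846, sin θ = -0.179017 (intermediates below are computed at full precision and shown rounded to 5 d.p.)
v1: (-4,-3.5) → rotate → (3.30883,4.15953) → ×s → (5.66636,7.12319) → (5.67,7.12)
v2: (1,-3) → rotate → (-1.52090,2.77252) → ×s → (-2.60454,4.74794) → (-2.60,4.75)
v3: (3,0.5) → rotate → (-2.86203,-1.02897) → ×s → (-4.90123,-1.76212) → (-4.90,-1.76)
v4: (-1.5,3.5) → rotate → (2.10233,-3.17494) → ×s → (3.60024,-5.43708) → (3.60,-5.44)

Cross-section at z=3.75: (5.67,7.12) (-2.60,4.75) (-4.90,-1.76) (3.60,-5.44)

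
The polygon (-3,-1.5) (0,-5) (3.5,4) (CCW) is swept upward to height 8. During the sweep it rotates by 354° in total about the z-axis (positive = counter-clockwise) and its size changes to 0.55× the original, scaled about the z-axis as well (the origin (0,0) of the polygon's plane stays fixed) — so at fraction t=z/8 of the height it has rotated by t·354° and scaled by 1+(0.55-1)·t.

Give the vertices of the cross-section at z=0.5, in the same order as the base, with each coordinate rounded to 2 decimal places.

Cross-section at z=0.5: (-2.15,-2.45) (1.83,-4.50) (1.69,4.88)

t = z/height = 0.5/8 = 0.0625
s = 1 + (scale-1)·z/height = 1 + (0.55-1)·0.5/8 = 0.971875
θ = twist·z/height = 354°·0.5/8 = 22.1250° = 0.386154 rad
cos θ = 0.926364, sin θ = 0.376629 (intermediates below are computed at full precision and shown rounded to 5 d.p.)
v1: (-3,-1.5) → rotate → (-2.21415,-2.51943) → ×s → (-2.15188,-2.44857) → (-2.15,-2.45)
v2: (0,-5) → rotate → (1.88314,-4.63182) → ×s → (1.83018,-4.50155) → (1.83,-4.50)
v3: (3.5,4) → rotate → (1.73576,5.02366) → ×s → (1.68694,4.88237) → (1.69,4.88)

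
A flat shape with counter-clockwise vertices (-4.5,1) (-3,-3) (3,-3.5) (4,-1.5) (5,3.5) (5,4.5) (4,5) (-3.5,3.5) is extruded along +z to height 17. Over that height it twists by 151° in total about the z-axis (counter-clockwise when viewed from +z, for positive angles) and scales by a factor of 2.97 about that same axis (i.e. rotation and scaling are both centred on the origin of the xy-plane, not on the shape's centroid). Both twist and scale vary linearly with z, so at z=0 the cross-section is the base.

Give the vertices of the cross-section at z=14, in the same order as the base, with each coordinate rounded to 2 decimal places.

t = z/height = 14/17 = 0.823529
s = 1 + (scale-1)·z/height = 1 + (2.97-1)·14/17 = 2.622353
θ = twist·z/height = 151°·14/17 = 124.3529° = 2.170368 rad
cos θ = -0.564289, sin θ = 0.825577 (intermediates below are computed at full precision and shown rounded to 5 d.p.)
v1: (-4.5,1) → rotate → (1.71372,-4.27939) → ×s → (4.49399,-11.22206) → (4.49,-11.22)
v2: (-3,-3) → rotate → (4.16960,-0.78386) → ×s → (10.93416,-2.05557) → (10.93,-2.06)
v3: (3,-3.5) → rotate → (1.19665,4.45174) → ×s → (3.13805,11.67404) → (3.14,11.67)
v4: (4,-1.5) → rotate → (-1.01879,4.14874) → ×s → (-2.67163,10.87947) → (-2.67,10.88)
v5: (5,3.5) → rotate → (-5.71097,2.15287) → ×s → (-14.97617,5.64560) → (-14.98,5.65)
v6: (5,4.5) → rotate → (-6.53654,1.58859) → ×s → (-17.14112,4.16583) → (-17.14,4.17)
v7: (4,5) → rotate → (-6.38504,0.48086) → ×s → (-16.74384,1.26099) → (-16.74,1.26)
v8: (-3.5,3.5) → rotate → (-0.91451,-4.86453) → ×s → (-2.39816,-12.75652) → (-2.40,-12.76)

Cross-section at z=14: (4.49,-11.22) (10.93,-2.06) (3.14,11.67) (-2.67,10.88) (-14.98,5.65) (-17.14,4.17) (-16.74,1.26) (-2.40,-12.76)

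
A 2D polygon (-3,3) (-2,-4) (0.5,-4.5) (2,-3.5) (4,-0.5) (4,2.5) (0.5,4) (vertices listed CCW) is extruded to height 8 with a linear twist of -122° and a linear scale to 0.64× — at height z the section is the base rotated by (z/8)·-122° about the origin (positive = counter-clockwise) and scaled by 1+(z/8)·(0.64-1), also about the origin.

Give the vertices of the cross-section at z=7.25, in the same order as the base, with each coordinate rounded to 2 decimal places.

t = z/height = 7.25/8 = 0.90625
s = 1 + (scale-1)·z/height = 1 + (0.64-1)·7.25/8 = 0.673750
θ = twist·z/height = -122°·7.25/8 = -110.5625° = -1.929680 rad
cos θ = -0.351229, sin θ = -0.936290 (intermediates below are computed at full precision and shown rounded to 5 d.p.)
v1: (-3,3) → rotate → (3.86256,1.75518) → ×s → (2.60240,1.18255) → (2.60,1.18)
v2: (-2,-4) → rotate → (-3.04270,3.27749) → ×s → (-2.05002,2.20821) → (-2.05,2.21)
v3: (0.5,-4.5) → rotate → (-4.38892,1.11239) → ×s → (-2.95703,0.74947) → (-2.96,0.75)
v4: (2,-3.5) → rotate → (-3.97947,-0.64328) → ×s → (-2.68117,-0.43341) → (-2.68,-0.43)
v5: (4,-0.5) → rotate → (-1.87306,-3.56954) → ×s → (-1.26197,-2.40498) → (-1.26,-2.40)
v6: (4,2.5) → rotate → (0.93581,-4.62323) → ×s → (0.63050,-3.11490) → (0.63,-3.11)
v7: (0.5,4) → rotate → (3.56954,-1.87306) → ×s → (2.40498,-1.26197) → (2.40,-1.26)

Cross-section at z=7.25: (2.60,1.18) (-2.05,2.21) (-2.96,0.75) (-2.68,-0.43) (-1.26,-2.40) (0.63,-3.11) (2.40,-1.26)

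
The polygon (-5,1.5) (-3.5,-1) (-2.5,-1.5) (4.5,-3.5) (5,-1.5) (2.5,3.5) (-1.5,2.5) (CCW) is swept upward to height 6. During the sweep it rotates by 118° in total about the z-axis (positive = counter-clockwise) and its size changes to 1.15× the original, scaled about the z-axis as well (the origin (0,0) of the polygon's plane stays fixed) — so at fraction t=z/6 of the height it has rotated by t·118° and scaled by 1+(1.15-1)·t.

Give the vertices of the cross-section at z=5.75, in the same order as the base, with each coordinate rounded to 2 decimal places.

t = z/height = 5.75/6 = 0.958333
s = 1 + (scale-1)·z/height = 1 + (1.15-1)·5.75/6 = 1.143750
θ = twist·z/height = 118°·5.75/6 = 113.0833° = 1.973676 rad
cos θ = -0.392070, sin θ = 0.919936 (intermediates below are computed at full precision and shown rounded to 5 d.p.)
v1: (-5,1.5) → rotate → (0.58044,-5.18778) → ×s → (0.66388,-5.93353) → (0.66,-5.93)
v2: (-3.5,-1) → rotate → (2.29218,-2.82771) → ×s → (2.62168,-3.23419) → (2.62,-3.23)
v3: (-2.5,-1.5) → rotate → (2.36008,-1.71173) → ×s → (2.69934,-1.95780) → (2.70,-1.96)
v4: (4.5,-3.5) → rotate → (1.45546,5.51195) → ×s → (1.66468,6.30430) → (1.66,6.30)
v5: (5,-1.5) → rotate → (-0.58044,5.18778) → ×s → (-0.66388,5.93353) → (-0.66,5.93)
v6: (2.5,3.5) → rotate → (-4.19995,0.92760) → ×s → (-4.80369,1.06094) → (-4.80,1.06)
v7: (-1.5,2.5) → rotate → (-1.71173,-2.36008) → ×s → (-1.95780,-2.69934) → (-1.96,-2.70)

Cross-section at z=5.75: (0.66,-5.93) (2.62,-3.23) (2.70,-1.96) (1.66,6.30) (-0.66,5.93) (-4.80,1.06) (-1.96,-2.70)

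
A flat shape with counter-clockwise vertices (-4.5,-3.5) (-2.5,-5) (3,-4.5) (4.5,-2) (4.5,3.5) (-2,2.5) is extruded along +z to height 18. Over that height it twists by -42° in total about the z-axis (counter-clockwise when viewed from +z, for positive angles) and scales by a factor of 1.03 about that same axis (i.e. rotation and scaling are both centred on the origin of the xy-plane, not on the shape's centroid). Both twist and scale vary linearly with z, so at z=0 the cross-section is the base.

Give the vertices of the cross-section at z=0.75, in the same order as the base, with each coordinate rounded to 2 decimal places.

Cross-section at z=0.75: (-4.61,-3.37) (-2.65,-4.93) (2.86,-4.60) (4.44,-2.14) (4.61,3.37) (-1.93,2.56)

t = z/height = 0.75/18 = 0.0416667
s = 1 + (scale-1)·z/height = 1 + (1.03-1)·0.75/18 = 1.001250
θ = twist·z/height = -42°·0.75/18 = -1.7500° = -0.030543 rad
cos θ = 0.999534, sin θ = -0.030539 (intermediates below are computed at full precision and shown rounded to 5 d.p.)
v1: (-4.5,-3.5) → rotate → (-4.60479,-3.36094) → ×s → (-4.61054,-3.36515) → (-4.61,-3.37)
v2: (-2.5,-5) → rotate → (-2.65153,-4.92132) → ×s → (-2.65484,-4.92747) → (-2.65,-4.93)
v3: (3,-4.5) → rotate → (2.86118,-4.58952) → ×s → (2.86475,-4.59525) → (2.86,-4.60)
v4: (4.5,-2) → rotate → (4.43682,-2.13649) → ×s → (4.44237,-2.13916) → (4.44,-2.14)
v5: (4.5,3.5) → rotate → (4.60479,3.36094) → ×s → (4.61054,3.36515) → (4.61,3.37)
v6: (-2,2.5) → rotate → (-1.92272,2.55991) → ×s → (-1.92512,2.56311) → (-1.93,2.56)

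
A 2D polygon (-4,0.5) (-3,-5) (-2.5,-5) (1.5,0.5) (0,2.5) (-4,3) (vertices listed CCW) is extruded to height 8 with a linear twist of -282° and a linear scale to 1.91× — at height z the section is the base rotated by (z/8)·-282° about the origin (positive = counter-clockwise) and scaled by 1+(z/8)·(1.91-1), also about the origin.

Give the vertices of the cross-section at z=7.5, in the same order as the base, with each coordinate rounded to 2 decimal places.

Cross-section at z=7.5: (-0.20,-7.47) (9.77,-4.62) (9.68,-3.70) (-1.19,2.68) (-4.61,-0.45) (-4.81,-7.92)

t = z/height = 7.5/8 = 0.9375
s = 1 + (scale-1)·z/height = 1 + (1.91-1)·7.5/8 = 1.853125
θ = twist·z/height = -282°·7.5/8 = -264.3750° = -4.614214 rad
cos θ = -0.098017, sin θ = 0.995185 (intermediates below are computed at full precision and shown rounded to 5 d.p.)
v1: (-4,0.5) → rotate → (-0.10552,-4.02975) → ×s → (-0.19555,-7.46763) → (-0.20,-7.47)
v2: (-3,-5) → rotate → (5.26998,-2.49547) → ×s → (9.76592,-4.62442) → (9.77,-4.62)
v3: (-2.5,-5) → rotate → (5.22097,-1.99788) → ×s → (9.67510,-3.70231) → (9.68,-3.70)
v4: (1.5,0.5) → rotate → (-0.64462,1.44377) → ×s → (-1.19456,2.67548) → (-1.19,2.68)
v5: (0,2.5) → rotate → (-2.48796,-0.24504) → ×s → (-4.61050,-0.45410) → (-4.61,-0.45)
v6: (-4,3) → rotate → (-2.59349,-4.27479) → ×s → (-4.80605,-7.92172) → (-4.81,-7.92)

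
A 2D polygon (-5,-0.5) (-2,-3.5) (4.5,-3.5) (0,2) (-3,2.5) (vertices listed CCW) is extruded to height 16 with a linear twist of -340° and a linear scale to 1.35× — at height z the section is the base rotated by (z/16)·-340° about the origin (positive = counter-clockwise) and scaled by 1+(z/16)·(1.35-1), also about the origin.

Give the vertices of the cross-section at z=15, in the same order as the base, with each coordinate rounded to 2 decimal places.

t = z/height = 15/16 = 0.9375
s = 1 + (scale-1)·z/height = 1 + (1.35-1)·15/16 = 1.328125
θ = twist·z/height = -340°·15/16 = -318.7500° = -5.563237 rad
cos θ = 0.751840, sin θ = 0.659346 (intermediates below are computed at full precision and shown rounded to 5 d.p.)
v1: (-5,-0.5) → rotate → (-3.42953,-3.67265) → ×s → (-4.55484,-4.87774) → (-4.55,-4.88)
v2: (-2,-3.5) → rotate → (0.80403,-3.95013) → ×s → (1.06785,-5.24627) → (1.07,-5.25)
v3: (4.5,-3.5) → rotate → (5.69099,0.33562) → ×s → (7.55835,0.44574) → (7.56,0.45)
v4: (0,2) → rotate → (-1.31869,1.50368) → ×s → (-1.75139,1.99707) → (-1.75,2.00)
v5: (-3,2.5) → rotate → (-3.90388,-0.09844) → ×s → (-5.18485,-0.13074) → (-5.18,-0.13)

Cross-section at z=15: (-4.55,-4.88) (1.07,-5.25) (7.56,0.45) (-1.75,2.00) (-5.18,-0.13)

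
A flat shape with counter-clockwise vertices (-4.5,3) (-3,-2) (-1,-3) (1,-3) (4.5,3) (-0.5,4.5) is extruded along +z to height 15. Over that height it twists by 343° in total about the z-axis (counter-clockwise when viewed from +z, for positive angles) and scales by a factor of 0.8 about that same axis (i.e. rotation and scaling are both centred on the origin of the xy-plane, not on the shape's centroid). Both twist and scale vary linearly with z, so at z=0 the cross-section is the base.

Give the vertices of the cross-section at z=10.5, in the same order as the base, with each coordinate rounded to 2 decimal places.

Cross-section at z=10.5: (4.17,2.07) (-0.20,3.09) (-1.81,2.03) (-2.67,0.54) (0.31,-4.64) (3.57,-1.56)

t = z/height = 10.5/15 = 0.7
s = 1 + (scale-1)·z/height = 1 + (0.8-1)·10.5/15 = 0.860000
θ = twist·z/height = 343°·10.5/15 = 240.1000° = 4.190536 rad
cos θ = -0.498488, sin θ = -0.866897 (intermediates below are computed at full precision and shown rounded to 5 d.p.)
v1: (-4.5,3) → rotate → (4.84389,2.40557) → ×s → (4.16574,2.06879) → (4.17,2.07)
v2: (-3,-2) → rotate → (-0.23833,3.59767) → ×s → (-0.20496,3.09399) → (-0.20,3.09)
v3: (-1,-3) → rotate → (-2.10220,2.36236) → ×s → (-1.80789,2.03163) → (-1.81,2.03)
v4: (1,-3) → rotate → (-3.09918,0.62857) → ×s → (-2.66529,0.54057) → (-2.67,0.54)
v5: (4.5,3) → rotate → (0.35750,-5.39650) → ×s → (0.30745,-4.64099) → (0.31,-4.64)
v6: (-0.5,4.5) → rotate → (4.15028,-1.80975) → ×s → (3.56924,-1.55638) → (3.57,-1.56)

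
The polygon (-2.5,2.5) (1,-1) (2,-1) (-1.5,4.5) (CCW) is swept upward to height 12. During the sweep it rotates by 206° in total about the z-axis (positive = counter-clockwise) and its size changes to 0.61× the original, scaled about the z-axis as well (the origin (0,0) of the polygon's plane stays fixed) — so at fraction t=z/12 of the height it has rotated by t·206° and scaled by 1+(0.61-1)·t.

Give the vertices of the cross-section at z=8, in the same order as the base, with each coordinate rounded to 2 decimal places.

Cross-section at z=8: (0.11,-2.61) (-0.04,1.05) (-0.59,1.55) (-1.44,-3.20)

t = z/height = 8/12 = 0.666667
s = 1 + (scale-1)·z/height = 1 + (0.61-1)·8/12 = 0.740000
θ = twist·z/height = 206°·8/12 = 137.3333° = 2.396919 rad
cos θ = -0.735309, sin θ = 0.677732 (intermediates below are computed at full precision and shown rounded to 5 d.p.)
v1: (-2.5,2.5) → rotate → (0.14394,-3.53260) → ×s → (0.10652,-2.61413) → (0.11,-2.61)
v2: (1,-1) → rotate → (-0.05758,1.41304) → ×s → (-0.04261,1.04565) → (-0.04,1.05)
v3: (2,-1) → rotate → (-0.79289,2.09077) → ×s → (-0.58674,1.54717) → (-0.59,1.55)
v4: (-1.5,4.5) → rotate → (-1.94683,-4.32549) → ×s → (-1.44065,-3.20086) → (-1.44,-3.20)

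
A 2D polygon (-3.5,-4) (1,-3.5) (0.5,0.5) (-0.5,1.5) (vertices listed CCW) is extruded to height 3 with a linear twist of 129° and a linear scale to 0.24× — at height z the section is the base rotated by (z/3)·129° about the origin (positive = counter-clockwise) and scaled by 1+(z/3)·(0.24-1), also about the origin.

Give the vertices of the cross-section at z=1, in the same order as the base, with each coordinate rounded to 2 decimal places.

t = z/height = 1/3 = 0.333333
s = 1 + (scale-1)·z/height = 1 + (0.24-1)·1/3 = 0.746667
θ = twist·z/height = 129°·1/3 = 43.0000° = 0.750492 rad
cos θ = 0.731354, sin θ = 0.681998 (intermediates below are computed at full precision and shown rounded to 5 d.p.)
v1: (-3.5,-4) → rotate → (0.16826,-5.31241) → ×s → (0.12563,-3.96660) → (0.13,-3.97)
v2: (1,-3.5) → rotate → (3.11835,-1.87774) → ×s → (2.32837,-1.40205) → (2.33,-1.40)
v3: (0.5,0.5) → rotate → (0.02468,0.70668) → ×s → (0.01843,0.52765) → (0.02,0.53)
v4: (-0.5,1.5) → rotate → (-1.38867,0.75603) → ×s → (-1.03688,0.56450) → (-1.04,0.56)

Cross-section at z=1: (0.13,-3.97) (2.33,-1.40) (0.02,0.53) (-1.04,0.56)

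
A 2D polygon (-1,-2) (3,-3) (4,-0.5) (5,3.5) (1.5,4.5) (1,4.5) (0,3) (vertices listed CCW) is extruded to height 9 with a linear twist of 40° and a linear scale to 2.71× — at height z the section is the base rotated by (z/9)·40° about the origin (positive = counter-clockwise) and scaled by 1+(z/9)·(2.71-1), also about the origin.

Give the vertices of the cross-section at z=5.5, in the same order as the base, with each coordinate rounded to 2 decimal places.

t = z/height = 5.5/9 = 0.611111
s = 1 + (scale-1)·z/height = 1 + (2.71-1)·5.5/9 = 2.045000
θ = twist·z/height = 40°·5.5/9 = 24.4444° = 0.426636 rad
cos θ = 0.910363, sin θ = 0.413811 (intermediates below are computed at full precision and shown rounded to 5 d.p.)
v1: (-1,-2) → rotate → (-0.08274,-2.23454) → ×s → (-0.16921,-4.56963) → (-0.17,-4.57)
v2: (3,-3) → rotate → (3.97252,-1.48966) → ×s → (8.12381,-3.04635) → (8.12,-3.05)
v3: (4,-0.5) → rotate → (3.84836,1.20006) → ×s → (7.86989,2.45413) → (7.87,2.45)
v4: (5,3.5) → rotate → (3.10348,5.25532) → ×s → (6.34661,10.74714) → (6.35,10.75)
v5: (1.5,4.5) → rotate → (-0.49660,4.71735) → ×s → (-1.01555,9.64698) → (-1.02,9.65)
v6: (1,4.5) → rotate → (-0.95179,4.51044) → ×s → (-1.94640,9.22386) → (-1.95,9.22)
v7: (0,3) → rotate → (-1.24143,2.73109) → ×s → (-2.53873,5.58508) → (-2.54,5.59)

Cross-section at z=5.5: (-0.17,-4.57) (8.12,-3.05) (7.87,2.45) (6.35,10.75) (-1.02,9.65) (-1.95,9.22) (-2.54,5.59)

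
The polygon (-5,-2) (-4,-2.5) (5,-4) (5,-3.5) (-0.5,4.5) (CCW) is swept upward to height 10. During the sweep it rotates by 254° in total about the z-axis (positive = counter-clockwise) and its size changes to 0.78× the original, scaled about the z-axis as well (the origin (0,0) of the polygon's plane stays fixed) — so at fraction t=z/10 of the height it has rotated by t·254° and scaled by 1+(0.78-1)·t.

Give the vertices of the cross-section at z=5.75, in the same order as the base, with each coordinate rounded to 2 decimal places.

t = z/height = 5.75/10 = 0.575
s = 1 + (scale-1)·z/height = 1 + (0.78-1)·5.75/10 = 0.873500
θ = twist·z/height = 254°·5.75/10 = 146.0500° = 2.549053 rad
cos θ = -0.829525, sin θ = 0.558469 (intermediates below are computed at full precision and shown rounded to 5 d.p.)
v1: (-5,-2) → rotate → (5.26456,-1.13330) → ×s → (4.59860,-0.98993) → (4.60,-0.99)
v2: (-4,-2.5) → rotate → (4.71427,-0.16006) → ×s → (4.11792,-0.13982) → (4.12,-0.14)
v3: (5,-4) → rotate → (-1.91375,6.11045) → ×s → (-1.67166,5.33748) → (-1.67,5.34)
v4: (5,-3.5) → rotate → (-2.19298,5.69568) → ×s → (-1.91557,4.97518) → (-1.92,4.98)
v5: (-0.5,4.5) → rotate → (-2.09835,-4.01210) → ×s → (-1.83291,-3.50457) → (-1.83,-3.50)

Cross-section at z=5.75: (4.60,-0.99) (4.12,-0.14) (-1.67,5.34) (-1.92,4.98) (-1.83,-3.50)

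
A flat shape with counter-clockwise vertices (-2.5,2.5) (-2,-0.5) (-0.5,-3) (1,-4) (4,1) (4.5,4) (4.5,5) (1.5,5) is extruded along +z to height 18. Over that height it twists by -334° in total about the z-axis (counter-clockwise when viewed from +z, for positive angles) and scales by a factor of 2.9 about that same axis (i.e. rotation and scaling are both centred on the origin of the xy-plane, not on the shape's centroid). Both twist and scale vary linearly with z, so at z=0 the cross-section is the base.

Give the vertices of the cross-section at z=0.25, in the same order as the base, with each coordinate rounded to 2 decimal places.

t = z/height = 0.25/18 = 0.0138889
s = 1 + (scale-1)·z/height = 1 + (2.9-1)·0.25/18 = 1.026389
θ = twist·z/height = -334°·0.25/18 = -4.6389° = -0.080964 rad
cos θ = 0.996724, sin θ = -0.080875 (intermediates below are computed at full precision and shown rounded to 5 d.p.)
v1: (-2.5,2.5) → rotate → (-2.28962,2.69400) → ×s → (-2.35004,2.76509) → (-2.35,2.77)
v2: (-2,-0.5) → rotate → (-2.03389,-0.33661) → ×s → (-2.08756,-0.34549) → (-2.09,-0.35)
v3: (-0.5,-3) → rotate → (-0.74099,-2.94973) → ×s → (-0.76054,-3.02758) → (-0.76,-3.03)
v4: (1,-4) → rotate → (0.67322,-4.06777) → ×s → (0.69099,-4.17512) → (0.69,-4.18)
v5: (4,1) → rotate → (4.06777,0.67322) → ×s → (4.17512,0.69099) → (4.18,0.69)
v6: (4.5,4) → rotate → (4.80876,3.62296) → ×s → (4.93566,3.71856) → (4.94,3.72)
v7: (4.5,5) → rotate → (4.88964,4.61968) → ×s → (5.01867,4.74159) → (5.02,4.74)
v8: (1.5,5) → rotate → (1.89946,4.86231) → ×s → (1.94959,4.99062) → (1.95,4.99)

Cross-section at z=0.25: (-2.35,2.77) (-2.09,-0.35) (-0.76,-3.03) (0.69,-4.18) (4.18,0.69) (4.94,3.72) (5.02,4.74) (1.95,4.99)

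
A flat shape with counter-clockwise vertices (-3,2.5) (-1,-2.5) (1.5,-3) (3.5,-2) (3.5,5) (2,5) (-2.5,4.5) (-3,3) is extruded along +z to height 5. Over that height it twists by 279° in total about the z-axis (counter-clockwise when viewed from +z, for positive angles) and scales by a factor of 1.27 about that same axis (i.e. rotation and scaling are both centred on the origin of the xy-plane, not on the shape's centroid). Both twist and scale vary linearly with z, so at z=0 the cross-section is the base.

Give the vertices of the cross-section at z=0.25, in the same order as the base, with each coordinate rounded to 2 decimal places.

Cross-section at z=0.25: (-3.56,1.73) (-0.37,-2.70) (2.21,-2.58) (3.93,-1.11) (2.22,5.77) (0.75,5.41) (-3.56,3.82) (-3.68,2.22)

t = z/height = 0.25/5 = 0.05
s = 1 + (scale-1)·z/height = 1 + (1.27-1)·0.25/5 = 1.013500
θ = twist·z/height = 279°·0.25/5 = 13.9500° = 0.243473 rad
cos θ = 0.970506, sin θ = 0.241075 (intermediates below are computed at full precision and shown rounded to 5 d.p.)
v1: (-3,2.5) → rotate → (-3.51421,1.70304) → ×s → (-3.56165,1.72603) → (-3.56,1.73)
v2: (-1,-2.5) → rotate → (-0.36782,-2.66734) → ×s → (-0.37278,-2.70335) → (-0.37,-2.70)
v3: (1.5,-3) → rotate → (2.17898,-2.54991) → ×s → (2.20840,-2.58433) → (2.21,-2.58)
v4: (3.5,-2) → rotate → (3.87892,-1.09725) → ×s → (3.93129,-1.11206) → (3.93,-1.11)
v5: (3.5,5) → rotate → (2.19140,5.69630) → ×s → (2.22098,5.77320) → (2.22,5.77)
v6: (2,5) → rotate → (0.73564,5.33468) → ×s → (0.74557,5.40670) → (0.75,5.41)
v7: (-2.5,4.5) → rotate → (-3.51110,3.76459) → ×s → (-3.55850,3.81541) → (-3.56,3.82)
v8: (-3,3) → rotate → (-3.63474,2.18829) → ×s → (-3.68381,2.21784) → (-3.68,2.22)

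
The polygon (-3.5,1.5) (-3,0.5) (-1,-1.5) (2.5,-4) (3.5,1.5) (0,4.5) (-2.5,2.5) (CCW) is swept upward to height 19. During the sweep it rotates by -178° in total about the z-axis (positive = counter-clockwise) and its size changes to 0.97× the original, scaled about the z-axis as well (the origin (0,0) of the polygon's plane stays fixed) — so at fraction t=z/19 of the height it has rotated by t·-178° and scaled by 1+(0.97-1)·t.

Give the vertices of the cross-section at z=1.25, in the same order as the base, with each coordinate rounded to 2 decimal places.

t = z/height = 1.25/19 = 0.0657895
s = 1 + (scale-1)·z/height = 1 + (0.97-1)·1.25/19 = 0.998026
θ = twist·z/height = -178°·1.25/19 = -11.7105° = -0.204387 rad
cos θ = 0.979186, sin θ = -0.202967 (intermediates below are computed at full precision and shown rounded to 5 d.p.)
v1: (-3.5,1.5) → rotate → (-3.12270,2.17916) → ×s → (-3.11654,2.17486) → (-3.12,2.17)
v2: (-3,0.5) → rotate → (-2.83607,1.09849) → ×s → (-2.83048,1.09633) → (-2.83,1.10)
v3: (-1,-1.5) → rotate → (-1.28364,-1.26581) → ×s → (-1.28110,-1.26331) → (-1.28,-1.26)
v4: (2.5,-4) → rotate → (1.63610,-4.42416) → ×s → (1.63287,-4.41543) → (1.63,-4.42)
v5: (3.5,1.5) → rotate → (3.73160,0.75839) → ×s → (3.72424,0.75690) → (3.72,0.76)
v6: (0,4.5) → rotate → (0.91335,4.40633) → ×s → (0.91155,4.39764) → (0.91,4.40)
v7: (-2.5,2.5) → rotate → (-1.94055,2.95538) → ×s → (-1.93672,2.94955) → (-1.94,2.95)

Cross-section at z=1.25: (-3.12,2.17) (-2.83,1.10) (-1.28,-1.26) (1.63,-4.42) (3.72,0.76) (0.91,4.40) (-1.94,2.95)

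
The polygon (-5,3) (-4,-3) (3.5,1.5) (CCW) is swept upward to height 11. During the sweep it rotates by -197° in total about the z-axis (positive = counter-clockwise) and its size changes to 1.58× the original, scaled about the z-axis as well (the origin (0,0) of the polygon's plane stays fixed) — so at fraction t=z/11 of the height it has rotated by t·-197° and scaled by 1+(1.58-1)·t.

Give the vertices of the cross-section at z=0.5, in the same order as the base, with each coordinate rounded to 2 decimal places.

t = z/height = 0.5/11 = 0.0454545
s = 1 + (scale-1)·z/height = 1 + (1.58-1)·0.5/11 = 1.026364
θ = twist·z/height = -197°·0.5/11 = -8.9545° = -0.156286 rad
cos θ = 0.987812, sin θ = -0.155651 (intermediates below are computed at full precision and shown rounded to 5 d.p.)
v1: (-5,3) → rotate → (-4.47211,3.74169) → ×s → (-4.59001,3.84034) → (-4.59,3.84)
v2: (-4,-3) → rotate → (-4.41820,-2.34083) → ×s → (-4.53468,-2.40255) → (-4.53,-2.40)
v3: (3.5,1.5) → rotate → (3.69082,0.93694) → ×s → (3.78812,0.96164) → (3.79,0.96)

Cross-section at z=0.5: (-4.59,3.84) (-4.53,-2.40) (3.79,0.96)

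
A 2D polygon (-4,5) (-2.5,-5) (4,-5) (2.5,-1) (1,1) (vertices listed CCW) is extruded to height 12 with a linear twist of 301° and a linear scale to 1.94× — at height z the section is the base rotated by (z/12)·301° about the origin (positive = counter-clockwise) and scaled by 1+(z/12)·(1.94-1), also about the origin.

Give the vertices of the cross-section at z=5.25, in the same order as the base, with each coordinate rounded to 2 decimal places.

t = z/height = 5.25/12 = 0.4375
s = 1 + (scale-1)·z/height = 1 + (1.94-1)·5.25/12 = 1.411250
θ = twist·z/height = 301°·5.25/12 = 131.6875° = 2.298380 rad
cos θ = -0.665067, sin θ = 0.746783 (intermediates below are computed at full precision and shown rounded to 5 d.p.)
v1: (-4,5) → rotate → (-1.07365,-6.31247) → ×s → (-1.51518,-8.90847) → (-1.52,-8.91)
v2: (-2.5,-5) → rotate → (5.39659,1.45838) → ×s → (7.61593,2.05814) → (7.62,2.06)
v3: (4,-5) → rotate → (1.07365,6.31247) → ×s → (1.51518,8.90847) → (1.52,8.91)
v4: (2.5,-1) → rotate → (-0.91589,2.53203) → ×s → (-1.29254,3.57332) → (-1.29,3.57)
v5: (1,1) → rotate → (-1.41185,0.08172) → ×s → (-1.99247,0.11532) → (-1.99,0.12)

Cross-section at z=5.25: (-1.52,-8.91) (7.62,2.06) (1.52,8.91) (-1.29,3.57) (-1.99,0.12)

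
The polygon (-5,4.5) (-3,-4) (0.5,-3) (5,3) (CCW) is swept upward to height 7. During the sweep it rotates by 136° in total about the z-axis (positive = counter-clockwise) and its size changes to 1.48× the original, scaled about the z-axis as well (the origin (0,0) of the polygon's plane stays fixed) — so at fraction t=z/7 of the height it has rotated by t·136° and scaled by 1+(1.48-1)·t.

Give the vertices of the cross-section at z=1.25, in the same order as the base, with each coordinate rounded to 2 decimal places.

Cross-section at z=1.25: (-6.96,2.22) (-1.18,-5.30) (1.83,-2.75) (3.61,5.20)

t = z/height = 1.25/7 = 0.178571
s = 1 + (scale-1)·z/height = 1 + (1.48-1)·1.25/7 = 1.085714
θ = twist·z/height = 136°·1.25/7 = 24.2857° = 0.423866 rad
cos θ = 0.911506, sin θ = 0.411287 (intermediates below are computed at full precision and shown rounded to 5 d.p.)
v1: (-5,4.5) → rotate → (-6.40832,2.04534) → ×s → (-6.95761,2.22066) → (-6.96,2.22)
v2: (-3,-4) → rotate → (-1.08937,-4.87988) → ×s → (-1.18274,-5.29816) → (-1.18,-5.30)
v3: (0.5,-3) → rotate → (1.68961,-2.52887) → ×s → (1.83444,-2.74563) → (1.83,-2.75)
v4: (5,3) → rotate → (3.32367,4.79095) → ×s → (3.60855,5.20161) → (3.61,5.20)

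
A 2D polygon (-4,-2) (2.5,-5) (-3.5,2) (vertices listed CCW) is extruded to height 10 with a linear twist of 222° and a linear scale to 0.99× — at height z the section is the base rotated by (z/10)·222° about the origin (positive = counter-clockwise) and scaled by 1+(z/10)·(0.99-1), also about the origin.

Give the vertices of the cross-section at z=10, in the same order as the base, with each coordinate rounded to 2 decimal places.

t = z/height = 10/10 = 1
s = 1 + (scale-1)·z/height = 1 + (0.99-1)·10/10 = 0.990000
θ = twist·z/height = 222°·10/10 = 222.0000° = 3.874631 rad
cos θ = -0.743145, sin θ = -0.669131 (intermediates below are computed at full precision and shown rounded to 5 d.p.)
v1: (-4,-2) → rotate → (1.63432,4.16281) → ×s → (1.61797,4.12118) → (1.62,4.12)
v2: (2.5,-5) → rotate → (-5.20352,2.04290) → ×s → (-5.15148,2.02247) → (-5.15,2.02)
v3: (-3.5,2) → rotate → (3.93927,0.85567) → ×s → (3.89988,0.84711) → (3.90,0.85)

Cross-section at z=10: (1.62,4.12) (-5.15,2.02) (3.90,0.85)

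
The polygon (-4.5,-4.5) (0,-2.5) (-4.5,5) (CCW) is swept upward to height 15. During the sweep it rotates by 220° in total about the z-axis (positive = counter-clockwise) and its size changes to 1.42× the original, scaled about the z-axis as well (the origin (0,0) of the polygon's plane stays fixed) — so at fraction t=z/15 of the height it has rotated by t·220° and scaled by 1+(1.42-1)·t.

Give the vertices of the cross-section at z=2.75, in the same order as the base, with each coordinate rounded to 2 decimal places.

t = z/height = 2.75/15 = 0.183333
s = 1 + (scale-1)·z/height = 1 + (1.42-1)·2.75/15 = 1.077000
θ = twist·z/height = 220°·2.75/15 = 40.3333° = 0.703949 rad
cos θ = 0.762292, sin θ = 0.647233 (intermediates below are computed at full precision and shown rounded to 5 d.p.)
v1: (-4.5,-4.5) → rotate → (-0.51776,-6.34286) → ×s → (-0.55763,-6.83126) → (-0.56,-6.83)
v2: (0,-2.5) → rotate → (1.61808,-1.90573) → ×s → (1.74268,-2.05247) → (1.74,-2.05)
v3: (-4.5,5) → rotate → (-6.66648,0.89891) → ×s → (-7.17980,0.96813) → (-7.18,0.97)

Cross-section at z=2.75: (-0.56,-6.83) (1.74,-2.05) (-7.18,0.97)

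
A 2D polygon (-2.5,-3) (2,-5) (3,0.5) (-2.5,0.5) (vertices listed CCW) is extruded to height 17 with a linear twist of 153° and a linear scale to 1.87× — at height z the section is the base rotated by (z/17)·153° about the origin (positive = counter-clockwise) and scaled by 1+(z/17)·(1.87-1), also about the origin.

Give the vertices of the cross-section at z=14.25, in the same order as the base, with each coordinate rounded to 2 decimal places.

Cross-section at z=14.25: (6.75,-0.18) (4.65,8.07) (-3.89,3.54) (2.00,-3.93)

t = z/height = 14.25/17 = 0.838235
s = 1 + (scale-1)·z/height = 1 + (1.87-1)·14.25/17 = 1.729265
θ = twist·z/height = 153°·14.25/17 = 128.2500° = 2.238385 rad
cos θ = -0.619094, sin θ = 0.785317 (intermediates below are computed at full precision and shown rounded to 5 d.p.)
v1: (-2.5,-3) → rotate → (3.90369,-0.10601) → ×s → (6.75051,-0.18332) → (6.75,-0.18)
v2: (2,-5) → rotate → (2.68840,4.66610) → ×s → (4.64895,8.06893) → (4.65,8.07)
v3: (3,0.5) → rotate → (-2.24994,2.04640) → ×s → (-3.89074,3.53877) → (-3.89,3.54)
v4: (-2.5,0.5) → rotate → (1.15508,-2.27284) → ×s → (1.99743,-3.93034) → (2.00,-3.93)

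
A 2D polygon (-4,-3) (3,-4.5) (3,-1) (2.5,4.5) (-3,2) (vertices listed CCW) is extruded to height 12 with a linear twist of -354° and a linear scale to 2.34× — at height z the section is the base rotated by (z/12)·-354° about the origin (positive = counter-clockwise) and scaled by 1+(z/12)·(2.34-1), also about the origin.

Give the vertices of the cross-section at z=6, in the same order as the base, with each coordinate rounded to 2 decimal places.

t = z/height = 6/12 = 0.5
s = 1 + (scale-1)·z/height = 1 + (2.34-1)·6/12 = 1.670000
θ = twist·z/height = -354°·6/12 = -177.0000° = -3.089233 rad
cos θ = -0.998630, sin θ = -0.052336 (intermediates below are computed at full precision and shown rounded to 5 d.p.)
v1: (-4,-3) → rotate → (3.83751,3.20523) → ×s → (6.40864,5.35274) → (6.41,5.35)
v2: (3,-4.5) → rotate → (-3.23140,4.33683) → ×s → (-5.39644,7.24250) → (-5.40,7.24)
v3: (3,-1) → rotate → (-3.04822,0.84162) → ×s → (-5.09054,1.40551) → (-5.09,1.41)
v4: (2.5,4.5) → rotate → (-2.26106,-4.62467) → ×s → (-3.77597,-7.72320) → (-3.78,-7.72)
v5: (-3,2) → rotate → (3.10056,-1.84025) → ×s → (5.17794,-3.07322) → (5.18,-3.07)

Cross-section at z=6: (6.41,5.35) (-5.40,7.24) (-5.09,1.41) (-3.78,-7.72) (5.18,-3.07)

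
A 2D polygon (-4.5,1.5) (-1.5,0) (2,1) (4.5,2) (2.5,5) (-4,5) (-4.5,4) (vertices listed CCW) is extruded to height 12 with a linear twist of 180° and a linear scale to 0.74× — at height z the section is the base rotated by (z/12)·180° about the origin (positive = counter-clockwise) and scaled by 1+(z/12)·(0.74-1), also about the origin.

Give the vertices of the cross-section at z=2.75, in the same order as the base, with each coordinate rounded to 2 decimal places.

t = z/height = 2.75/12 = 0.229167
s = 1 + (scale-1)·z/height = 1 + (0.74-1)·2.75/12 = 0.940417
θ = twist·z/height = 180°·2.75/12 = 41.2500° = 0.719948 rad
cos θ = 0.751840, sin θ = 0.659346 (intermediates below are computed at full precision and shown rounded to 5 d.p.)
v1: (-4.5,1.5) → rotate → (-4.37230,-1.83930) → ×s → (-4.11178,-1.72971) → (-4.11,-1.73)
v2: (-1.5,0) → rotate → (-1.12776,-0.98902) → ×s → (-1.06056,-0.93009) → (-1.06,-0.93)
v3: (2,1) → rotate → (0.84433,2.07053) → ×s → (0.79403,1.94716) → (0.79,1.95)
v4: (4.5,2) → rotate → (2.06459,4.47074) → ×s → (1.94157,4.20435) → (1.94,4.20)
v5: (2.5,5) → rotate → (-1.41713,5.40756) → ×s → (-1.33269,5.08536) → (-1.33,5.09)
v6: (-4,5) → rotate → (-6.30409,1.12182) → ×s → (-5.92847,1.05497) → (-5.93,1.05)
v7: (-4.5,4) → rotate → (-6.02066,0.04030) → ×s → (-5.66193,0.03790) → (-5.66,0.04)

Cross-section at z=2.75: (-4.11,-1.73) (-1.06,-0.93) (0.79,1.95) (1.94,4.20) (-1.33,5.09) (-5.93,1.05) (-5.66,0.04)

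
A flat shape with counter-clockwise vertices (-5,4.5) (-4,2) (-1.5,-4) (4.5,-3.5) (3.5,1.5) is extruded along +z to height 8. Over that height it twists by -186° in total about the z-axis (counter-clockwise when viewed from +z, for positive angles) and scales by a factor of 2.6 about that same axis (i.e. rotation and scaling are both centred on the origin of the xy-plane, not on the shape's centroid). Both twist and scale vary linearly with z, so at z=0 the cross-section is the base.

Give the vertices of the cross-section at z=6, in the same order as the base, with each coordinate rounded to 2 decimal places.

Cross-section at z=6: (14.79,-0.38) (9.55,2.37) (-3.21,8.83) (-12.53,-0.57) (-3.71,-7.51)

t = z/height = 6/8 = 0.75
s = 1 + (scale-1)·z/height = 1 + (2.6-1)·6/8 = 2.200000
θ = twist·z/height = -186°·6/8 = -139.5000° = -2.434734 rad
cos θ = -0.760406, sin θ = -0.649448 (intermediates below are computed at full precision and shown rounded to 5 d.p.)
v1: (-5,4.5) → rotate → (6.72455,-0.17459) → ×s → (14.79400,-0.38409) → (14.79,-0.38)
v2: (-4,2) → rotate → (4.34052,1.07698) → ×s → (9.54914,2.36936) → (9.55,2.37)
v3: (-1.5,-4) → rotate → (-1.45718,4.01580) → ×s → (-3.20580,8.83475) → (-3.21,8.83)
v4: (4.5,-3.5) → rotate → (-5.69490,-0.26110) → ×s → (-12.52877,-0.57441) → (-12.53,-0.57)
v5: (3.5,1.5) → rotate → (-1.68725,-3.41368) → ×s → (-3.71195,-7.51009) → (-3.71,-7.51)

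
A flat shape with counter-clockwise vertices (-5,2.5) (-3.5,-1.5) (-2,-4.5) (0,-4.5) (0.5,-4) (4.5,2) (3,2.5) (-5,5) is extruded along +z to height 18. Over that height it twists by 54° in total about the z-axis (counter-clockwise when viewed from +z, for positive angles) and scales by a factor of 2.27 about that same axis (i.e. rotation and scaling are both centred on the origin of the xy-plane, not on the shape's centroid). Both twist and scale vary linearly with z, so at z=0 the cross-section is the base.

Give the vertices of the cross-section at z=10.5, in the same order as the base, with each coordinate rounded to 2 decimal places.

Cross-section at z=10.5: (-9.70,-0.84) (-3.83,-5.41) (1.12,-8.50) (4.09,-6.68) (4.38,-5.48) (4.86,7.06) (2.18,6.44) (-11.97,2.87)

t = z/height = 10.5/18 = 0.583333
s = 1 + (scale-1)·z/height = 1 + (2.27-1)·10.5/18 = 1.740833
θ = twist·z/height = 54°·10.5/18 = 31.5000° = 0.549779 rad
cos θ = 0.852640, sin θ = 0.522499 (intermediates below are computed at full precision and shown rounded to 5 d.p.)
v1: (-5,2.5) → rotate → (-5.56945,-0.48089) → ×s → (-9.69548,-0.83715) → (-9.70,-0.84)
v2: (-3.5,-1.5) → rotate → (-2.20049,-3.10771) → ×s → (-3.83069,-5.41000) → (-3.83,-5.41)
v3: (-2,-4.5) → rotate → (0.64596,-4.88188) → ×s → (1.12451,-8.49854) → (1.12,-8.50)
v4: (0,-4.5) → rotate → (2.35124,-3.83688) → ×s → (4.09312,-6.67937) → (4.09,-6.68)
v5: (0.5,-4) → rotate → (2.51631,-3.14931) → ×s → (4.38048,-5.48243) → (4.38,-5.48)
v6: (4.5,2) → rotate → (2.79188,4.05652) → ×s → (4.86020,7.06173) → (4.86,7.06)
v7: (3,2.5) → rotate → (1.25167,3.69910) → ×s → (2.17896,6.43951) → (2.18,6.44)
v8: (-5,5) → rotate → (-6.87569,1.65071) → ×s → (-11.96944,2.87361) → (-11.97,2.87)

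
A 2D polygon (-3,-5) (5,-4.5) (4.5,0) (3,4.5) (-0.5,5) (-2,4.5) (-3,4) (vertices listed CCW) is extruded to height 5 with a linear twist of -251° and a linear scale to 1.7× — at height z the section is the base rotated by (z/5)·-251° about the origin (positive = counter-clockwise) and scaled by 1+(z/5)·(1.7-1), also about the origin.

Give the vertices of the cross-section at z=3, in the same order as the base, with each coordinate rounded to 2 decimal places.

Cross-section at z=3: (0.23,8.28) (-9.32,2.08) (-5.57,-3.14) (-0.57,-7.66) (4.10,-5.84) (5.61,-4.17) (6.50,-2.86)

t = z/height = 3/5 = 0.6
s = 1 + (scale-1)·z/height = 1 + (1.7-1)·3/5 = 1.420000
θ = twist·z/height = -251°·3/5 = -150.6000° = -2.628466 rad
cos θ = -0.871214, sin θ = -0.490904 (intermediates below are computed at full precision and shown rounded to 5 d.p.)
v1: (-3,-5) → rotate → (0.15912,5.82878) → ×s → (0.22595,8.27687) → (0.23,8.28)
v2: (5,-4.5) → rotate → (-6.56514,1.46594) → ×s → (-9.32249,2.08164) → (-9.32,2.08)
v3: (4.5,0) → rotate → (-3.92046,-2.20907) → ×s → (-5.56706,-3.13687) → (-5.57,-3.14)
v4: (3,4.5) → rotate → (-0.40457,-5.39317) → ×s → (-0.57450,-7.65831) → (-0.57,-7.66)
v5: (-0.5,5) → rotate → (2.89013,-4.11062) → ×s → (4.10398,-5.83708) → (4.10,-5.84)
v6: (-2,4.5) → rotate → (3.95149,-2.93865) → ×s → (5.61112,-4.17289) → (5.61,-4.17)
v7: (-3,4) → rotate → (4.57726,-2.01214) → ×s → (6.49970,-2.85724) → (6.50,-2.86)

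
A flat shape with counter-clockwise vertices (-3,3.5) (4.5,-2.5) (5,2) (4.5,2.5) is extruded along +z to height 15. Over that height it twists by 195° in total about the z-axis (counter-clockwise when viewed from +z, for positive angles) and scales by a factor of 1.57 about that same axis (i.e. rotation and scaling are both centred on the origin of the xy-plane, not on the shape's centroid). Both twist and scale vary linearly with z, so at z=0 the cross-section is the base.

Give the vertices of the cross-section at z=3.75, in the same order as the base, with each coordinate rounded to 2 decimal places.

Cross-section at z=3.75: (-5.27,0.06) (5.54,1.98) (2.05,5.80) (1.24,5.75)

t = z/height = 3.75/15 = 0.25
s = 1 + (scale-1)·z/height = 1 + (1.57-1)·3.75/15 = 1.142500
θ = twist·z/height = 195°·3.75/15 = 48.7500° = 0.850848 rad
cos θ = 0.659346, sin θ = 0.751840 (intermediates below are computed at full precision and shown rounded to 5 d.p.)
v1: (-3,3.5) → rotate → (-4.60948,0.05219) → ×s → (-5.26633,0.05963) → (-5.27,0.06)
v2: (4.5,-2.5) → rotate → (4.84666,1.73491) → ×s → (5.53730,1.98214) → (5.54,1.98)
v3: (5,2) → rotate → (1.79305,5.07789) → ×s → (2.04856,5.80149) → (2.05,5.80)
v4: (4.5,2.5) → rotate → (1.08746,5.03164) → ×s → (1.24242,5.74865) → (1.24,5.75)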